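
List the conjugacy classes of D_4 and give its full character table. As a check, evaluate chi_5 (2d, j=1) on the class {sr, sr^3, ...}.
Conjugacy classes: {e} of size 1, {r^2} of size 1, {r^1, r^3} of size 2, {s, sr^2, ...} of size 2, {sr, sr^3, ...} of size 2.
Character table:
  irrep \ class              {e} (size 1)  {r^2} (size 1)  {r^1, r^3} (size 2)  {s, sr^2, ...} (size 2)  {sr, sr^3, ...} (size 2)
  chi_1 (triv)               1             1               1                    1                        1                       
  chi_2 (sign: r->1, s->-1)  1             1               1                    -1                       -1                      
  chi_3 (r->-1, s->1)        1             1               -1                   1                        -1                      
  chi_4 (r->-1, s->-1)       1             1               -1                   -1                       1                       
  chi_5 (2d, j=1)            2             -2              0                    0                        0                       

Spot check: chi_5 (2d, j=1) on {sr, sr^3, ...} = 0.

Proof sketch: D_4 has order 2*4 = 8 with 5 conjugacy classes, hence 5 irreducibles. Sum of squared dims 1 + 1 + 1 + 1 + 4 = 8 = |G|. Linear characters come from the abelianisation; the 2-dimensional irreps have character r^k -> 2*cos(2*pi*j*k/4), reflections -> 0.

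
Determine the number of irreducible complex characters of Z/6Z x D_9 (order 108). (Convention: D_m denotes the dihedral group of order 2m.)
36

Reasoning: The number of irreducible complex representations of a finite group equals its number of conjugacy classes. For a direct product, #classes(G x H) = #classes(G) * #classes(H). Z/6Z has 6 classes (abelian), D_9 has 6 classes, so 6 * 6 = 36, so Z/6Z x D_9 (order 108) has exactly 36 irreducible complex representations.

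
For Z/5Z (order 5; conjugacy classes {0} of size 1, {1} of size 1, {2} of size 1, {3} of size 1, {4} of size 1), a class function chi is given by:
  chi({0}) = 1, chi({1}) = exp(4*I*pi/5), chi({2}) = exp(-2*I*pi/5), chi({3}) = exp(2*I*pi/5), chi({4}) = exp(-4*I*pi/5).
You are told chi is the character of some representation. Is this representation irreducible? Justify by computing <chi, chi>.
Irreducible: <chi, chi> = 1.

<chi, chi> = (1/|G|) sum_C |C| * |chi(C)|^2 = (1/5)[1*|1|^2 + 1*|exp(4*I*pi/5)|^2 + 1*|exp(-2*I*pi/5)|^2 + 1*|exp(2*I*pi/5)|^2 + 1*|exp(-4*I*pi/5)|^2]
  = (1/5)[(1) + (1) + (1) + (1) + (1)] = 5/5 = 1.
(Exp terms are combined using exp(i*s)*conj(exp(i*t)) = exp(i*(s-t)), and sums of them are collapsed using the identity that for every m > 1 the m distinct m-th roots of unity sum to 0, e.g. 1 + exp(2*I*pi/3) + exp(-2*I*pi/3) = 0.)
A character is irreducible iff <chi, chi> = 1, so this representation is irreducible.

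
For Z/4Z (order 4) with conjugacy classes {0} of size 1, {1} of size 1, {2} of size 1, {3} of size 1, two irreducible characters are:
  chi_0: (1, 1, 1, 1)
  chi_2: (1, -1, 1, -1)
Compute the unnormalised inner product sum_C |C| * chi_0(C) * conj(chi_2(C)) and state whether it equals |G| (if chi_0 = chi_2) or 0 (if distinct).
Sum = 0; so <chi_0, chi_2> = 0 (distinct irreducibles are orthogonal).

Proof sketch: Compute term by term over conjugacy classes (|C| * chi_0(C) * conj(chi_2(C))):
  1*(1)*conj(1) + 1*(1)*conj(-1) + 1*(1)*conj(1) + 1*(1)*conj(-1)
  = (1) + (-1) + (1) + (-1)
  = 0.
(Exp terms are combined using exp(i*s)*conj(exp(i*t)) = exp(i*(s-t)), and sums of them are collapsed using the identity that for every m > 1 the m distinct m-th roots of unity sum to 0, e.g. 1 + exp(2*I*pi/3) + exp(-2*I*pi/3) = 0.)
Dividing by |G| = 4 gives 0/4 = 0, matching the row-orthogonality relation <chi_0, chi_2> = [chi_0 = chi_2].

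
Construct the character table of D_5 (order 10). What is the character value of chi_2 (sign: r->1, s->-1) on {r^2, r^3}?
Conjugacy classes: {e} of size 1, {r^1, r^4} of size 2, {r^2, r^3} of size 2, {s, sr, ..., sr^4} of size 5.
Character table:
  irrep \ class              {e} (size 1)  {r^1, r^4} (size 2)  {r^2, r^3} (size 2)  {s, sr, ..., sr^4} (size 5)
  chi_1 (triv)               1             1                    1                    1                          
  chi_2 (sign: r->1, s->-1)  1             1                    1                    -1                         
  chi_3 (2d, j=1)            2             -1/2 + sqrt(5)/2     -sqrt(5)/2 - 1/2     0                          
  chi_4 (2d, j=2)            2             -sqrt(5)/2 - 1/2     -1/2 + sqrt(5)/2     0                          

Spot check: chi_2 (sign: r->1, s->-1) on {r^2, r^3} = 1.

Argument: D_5 has order 2*5 = 10 with 4 conjugacy classes, hence 4 irreducibles. Sum of squared dims 1 + 1 + 4 + 4 = 10 = |G|. Linear characters come from the abelianisation; the 2-dimensional irreps have character r^k -> 2*cos(2*pi*j*k/5), reflections -> 0.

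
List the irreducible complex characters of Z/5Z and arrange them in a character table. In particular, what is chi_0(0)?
Character table of Z/5Z (irreps indexed chi_0,...,chi_4 with chi_k(m) = zeta_5^(k*m), zeta_5 = exp(2*pi*i/5)):
  irrep \ class  {0} (size 1)  {1} (size 1)    {2} (size 1)    {3} (size 1)    {4} (size 1)  
  chi_0          1             1               1               1               1             
  chi_1          1             exp(2*I*pi/5)   exp(4*I*pi/5)   exp(-4*I*pi/5)  exp(-2*I*pi/5)
  chi_2          1             exp(4*I*pi/5)   exp(-2*I*pi/5)  exp(2*I*pi/5)   exp(-4*I*pi/5)
  chi_3          1             exp(-4*I*pi/5)  exp(2*I*pi/5)   exp(-2*I*pi/5)  exp(4*I*pi/5) 
  chi_4          1             exp(-2*I*pi/5)  exp(-4*I*pi/5)  exp(4*I*pi/5)   exp(2*I*pi/5) 

Spot check: chi_0(0) = zeta_5^(0*0) = zeta_5^0 = 1.

Reasoning: Z/5Z is abelian, so all 5 irreducible complex representations are 1-dimensional. They are given by chi_k(m) = zeta_5^(k*m) for k = 0,...,4. Row orthogonality: sum_m chi_k(m) conj(chi_l(m)) = 5 * [k = l].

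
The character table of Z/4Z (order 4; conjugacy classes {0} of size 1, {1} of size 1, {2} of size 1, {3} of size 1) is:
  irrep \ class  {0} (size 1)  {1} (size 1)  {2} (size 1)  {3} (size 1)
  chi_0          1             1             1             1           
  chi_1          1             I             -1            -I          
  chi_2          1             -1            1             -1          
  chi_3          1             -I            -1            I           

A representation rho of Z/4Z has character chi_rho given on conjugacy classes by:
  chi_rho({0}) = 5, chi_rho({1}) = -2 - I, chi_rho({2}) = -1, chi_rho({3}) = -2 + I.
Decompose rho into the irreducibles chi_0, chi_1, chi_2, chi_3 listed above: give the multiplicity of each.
Multiplicities: chi_0: 0, chi_1: 1, chi_2: 2, chi_3: 2.

Explanation: Use <chi_rho, chi> = (1/|G|) sum_C |C| * chi_rho(C) * conj(chi(C)) with |G| = 4 for each irreducible chi in the table:
  <chi_rho, chi_0> = (1/4)[1*(5)*conj(1) + 1*(-2 - I)*conj(1) + 1*(-1)*conj(1) + 1*(-2 + I)*conj(1)]
      = (1/4)[(5) + (-2 - I) + (-1) + (-2 + I)] = 0/4 = 0
  <chi_rho, chi_1> = (1/4)[1*(5)*conj(1) + 1*(-2 - I)*conj(I) + 1*(-1)*conj(-1) + 1*(-2 + I)*conj(-I)]
      = (1/4)[(5) + (-1 + 2*I) + (1) + (-1 - 2*I)] = 4/4 = 1
  <chi_rho, chi_2> = (1/4)[1*(5)*conj(1) + 1*(-2 - I)*conj(-1) + 1*(-1)*conj(1) + 1*(-2 + I)*conj(-1)]
      = (1/4)[(5) + (2 + I) + (-1) + (2 - I)] = 8/4 = 2
  <chi_rho, chi_3> = (1/4)[1*(5)*conj(1) + 1*(-2 - I)*conj(-I) + 1*(-1)*conj(-1) + 1*(-2 + I)*conj(I)]
      = (1/4)[(5) + (1 - 2*I) + (1) + (1 + 2*I)] = 8/4 = 2
(Exp terms are combined using exp(i*s)*conj(exp(i*t)) = exp(i*(s-t)), and sums of them are collapsed using the identity that for every m > 1 the m distinct m-th roots of unity sum to 0, e.g. 1 + exp(2*I*pi/3) + exp(-2*I*pi/3) = 0.)
Dimension check: dim(rho) = sum (mult * dim) = 0*1 + 1*1 + 2*1 + 2*1 = 5 = chi_rho(e) = 5.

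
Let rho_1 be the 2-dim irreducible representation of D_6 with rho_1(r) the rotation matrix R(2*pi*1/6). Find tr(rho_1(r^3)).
chi_{rho_1}(r^3) = 2*cos(2*pi*1*3/6) = -2

Reasoning: rho_1(r^3) is rotation by angle 2*pi*1*3/6, whose trace is 2*cos(2*pi*1*3/6) = -2.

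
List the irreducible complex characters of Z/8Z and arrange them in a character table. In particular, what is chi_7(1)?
Character table of Z/8Z (irreps indexed chi_0,...,chi_7 with chi_k(m) = zeta_8^(k*m), zeta_8 = exp(2*pi*i/8)):
  irrep \ class  {0} (size 1)  {1} (size 1)    {2} (size 1)  {3} (size 1)    {4} (size 1)  {5} (size 1)    {6} (size 1)  {7} (size 1)  
  chi_0          1             1               1             1               1             1               1             1             
  chi_1          1             exp(I*pi/4)     I             exp(3*I*pi/4)   -1            exp(-3*I*pi/4)  -I            exp(-I*pi/4)  
  chi_2          1             I               -1            -I              1             I               -1            -I            
  chi_3          1             exp(3*I*pi/4)   -I            exp(I*pi/4)     -1            exp(-I*pi/4)    I             exp(-3*I*pi/4)
  chi_4          1             -1              1             -1              1             -1              1             -1            
  chi_5          1             exp(-3*I*pi/4)  I             exp(-I*pi/4)    -1            exp(I*pi/4)     -I            exp(3*I*pi/4) 
  chi_6          1             -I              -1            I               1             -I              -1            I             
  chi_7          1             exp(-I*pi/4)    -I            exp(-3*I*pi/4)  -1            exp(3*I*pi/4)   I             exp(I*pi/4)   

Spot check: chi_7(1) = zeta_8^(7*1) = zeta_8^7 = exp(-I*pi/4).

Z/8Z is abelian, so all 8 irreducible complex representations are 1-dimensional. They are given by chi_k(m) = zeta_8^(k*m) for k = 0,...,7. Row orthogonality: sum_m chi_k(m) conj(chi_l(m)) = 8 * [k = l].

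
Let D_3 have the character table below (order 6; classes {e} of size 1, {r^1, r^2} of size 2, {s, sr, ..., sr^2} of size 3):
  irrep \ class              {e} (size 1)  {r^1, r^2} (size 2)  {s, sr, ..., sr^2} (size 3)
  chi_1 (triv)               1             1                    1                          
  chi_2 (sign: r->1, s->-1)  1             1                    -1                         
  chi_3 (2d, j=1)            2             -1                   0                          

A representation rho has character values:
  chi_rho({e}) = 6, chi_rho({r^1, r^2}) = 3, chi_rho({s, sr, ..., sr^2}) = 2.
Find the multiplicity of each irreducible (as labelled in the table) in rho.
Multiplicities: chi_1: 3, chi_2: 1, chi_3: 1.

Use <chi_rho, chi> = (1/|G|) sum_C |C| * chi_rho(C) * conj(chi(C)) with |G| = 6 for each irreducible chi in the table:
  <chi_rho, chi_1> = (1/6)[1*(6)*conj(1) + 2*(3)*conj(1) + 3*(2)*conj(1)]
      = (1/6)[(6) + (6) + (6)] = 18/6 = 3
  <chi_rho, chi_2> = (1/6)[1*(6)*conj(1) + 2*(3)*conj(1) + 3*(2)*conj(-1)]
      = (1/6)[(6) + (6) + (-6)] = 6/6 = 1
  <chi_rho, chi_3> = (1/6)[1*(6)*conj(2) + 2*(3)*conj(-1) + 3*(2)*conj(0)]
      = (1/6)[(12) + (-6) + (0)] = 6/6 = 1
Dimension check: dim(rho) = sum (mult * dim) = 3*1 + 1*1 + 1*2 = 6 = chi_rho(e) = 6.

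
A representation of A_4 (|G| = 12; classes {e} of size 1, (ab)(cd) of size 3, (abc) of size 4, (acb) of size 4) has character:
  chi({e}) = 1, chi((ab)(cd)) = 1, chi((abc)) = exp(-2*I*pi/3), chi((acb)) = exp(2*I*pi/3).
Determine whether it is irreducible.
Irreducible: <chi, chi> = 1.

Solution. <chi, chi> = (1/|G|) sum_C |C| * |chi(C)|^2 = (1/12)[1*|1|^2 + 3*|1|^2 + 4*|exp(-2*I*pi/3)|^2 + 4*|exp(2*I*pi/3)|^2]
  = (1/12)[(1) + (3) + (4) + (4)] = 12/12 = 1.
(Exp terms are combined using exp(i*s)*conj(exp(i*t)) = exp(i*(s-t)), and sums of them are collapsed using the identity that for every m > 1 the m distinct m-th roots of unity sum to 0, e.g. 1 + exp(2*I*pi/3) + exp(-2*I*pi/3) = 0.)
A character is irreducible iff <chi, chi> = 1, so this representation is irreducible.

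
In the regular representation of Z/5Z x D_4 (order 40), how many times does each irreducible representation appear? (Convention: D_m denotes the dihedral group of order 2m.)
Each irreducible V_i of dimension d_i appears with multiplicity d_i, i.e. rho_reg = (direct sum over all irreducibles V_i) d_i V_i. The irreducible dimensions for Z/5Z x D_4 are 1, 1, 1, 1, 1, 1, 1, 1, 1, 1, 1, 1, 1, 1, 1, 1, 1, 1, 1, 1, 2, 2, 2, 2, 2: 20 irreducibles of dimension 1, each with multiplicity 1; 5 irreducibles of dimension 2, each with multiplicity 2. Total dimension 20*1*1 + 5*2*2 = 40 = |G|.

Argument: General theorem: in the regular representation of a finite group G, each irreducible appears with multiplicity equal to its dimension. Check: dim(rho_reg) = sum d_i^2 = 1 + 1 + 1 + 1 + 1 + 1 + 1 + 1 + 1 + 1 + 1 + 1 + 1 + 1 + 1 + 1 + 1 + 1 + 1 + 1 + 4 + 4 + 4 + 4 + 4 = 40 = |G|.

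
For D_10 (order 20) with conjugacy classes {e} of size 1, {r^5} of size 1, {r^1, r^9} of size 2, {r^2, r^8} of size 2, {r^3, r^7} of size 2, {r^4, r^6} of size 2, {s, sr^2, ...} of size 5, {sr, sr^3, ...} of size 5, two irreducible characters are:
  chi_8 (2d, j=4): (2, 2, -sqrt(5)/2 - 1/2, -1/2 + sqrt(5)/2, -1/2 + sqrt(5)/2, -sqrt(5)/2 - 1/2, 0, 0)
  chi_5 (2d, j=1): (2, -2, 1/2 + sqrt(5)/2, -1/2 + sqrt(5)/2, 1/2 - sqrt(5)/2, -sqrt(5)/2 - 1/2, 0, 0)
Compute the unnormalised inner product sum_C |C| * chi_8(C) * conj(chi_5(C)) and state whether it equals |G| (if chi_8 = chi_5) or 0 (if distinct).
Sum = 0; so <chi_8, chi_5> = 0 (distinct irreducibles are orthogonal).

Details: Compute term by term over conjugacy classes (|C| * chi_8(C) * conj(chi_5(C))):
  1*(2)*conj(2) + 1*(2)*conj(-2) + 2*(-sqrt(5)/2 - 1/2)*conj(1/2 + sqrt(5)/2) + 2*(-1/2 + sqrt(5)/2)*conj(-1/2 + sqrt(5)/2) + 2*(-1/2 + sqrt(5)/2)*conj(1/2 - sqrt(5)/2) + 2*(-sqrt(5)/2 - 1/2)*conj(-sqrt(5)/2 - 1/2) + 5*(0)*conj(0) + 5*(0)*conj(0)
  = (4) + (-4) + (-3 - sqrt(5)) + (3 - sqrt(5)) + (-3 + sqrt(5)) + (sqrt(5) + 3) + (0) + (0)
  = 0.
Dividing by |G| = 20 gives 0/20 = 0, matching the row-orthogonality relation <chi_8, chi_5> = [chi_8 = chi_5].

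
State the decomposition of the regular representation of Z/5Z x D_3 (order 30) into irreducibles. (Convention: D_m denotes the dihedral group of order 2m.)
Each irreducible V_i of dimension d_i appears with multiplicity d_i, i.e. rho_reg = (direct sum over all irreducibles V_i) d_i V_i. The irreducible dimensions for Z/5Z x D_3 are 1, 1, 1, 1, 1, 1, 1, 1, 1, 1, 2, 2, 2, 2, 2: 10 irreducibles of dimension 1, each with multiplicity 1; 5 irreducibles of dimension 2, each with multiplicity 2. Total dimension 10*1*1 + 5*2*2 = 30 = |G|.

Solution. General theorem: in the regular representation of a finite group G, each irreducible appears with multiplicity equal to its dimension. Check: dim(rho_reg) = sum d_i^2 = 1 + 1 + 1 + 1 + 1 + 1 + 1 + 1 + 1 + 1 + 4 + 4 + 4 + 4 + 4 = 30 = |G|.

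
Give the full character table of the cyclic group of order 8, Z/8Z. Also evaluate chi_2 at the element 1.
Character table of Z/8Z (irreps indexed chi_0,...,chi_7 with chi_k(m) = zeta_8^(k*m), zeta_8 = exp(2*pi*i/8)):
  irrep \ class  {0} (size 1)  {1} (size 1)    {2} (size 1)  {3} (size 1)    {4} (size 1)  {5} (size 1)    {6} (size 1)  {7} (size 1)  
  chi_0          1             1               1             1               1             1               1             1             
  chi_1          1             exp(I*pi/4)     I             exp(3*I*pi/4)   -1            exp(-3*I*pi/4)  -I            exp(-I*pi/4)  
  chi_2          1             I               -1            -I              1             I               -1            -I            
  chi_3          1             exp(3*I*pi/4)   -I            exp(I*pi/4)     -1            exp(-I*pi/4)    I             exp(-3*I*pi/4)
  chi_4          1             -1              1             -1              1             -1              1             -1            
  chi_5          1             exp(-3*I*pi/4)  I             exp(-I*pi/4)    -1            exp(I*pi/4)     -I            exp(3*I*pi/4) 
  chi_6          1             -I              -1            I               1             -I              -1            I             
  chi_7          1             exp(-I*pi/4)    -I            exp(-3*I*pi/4)  -1            exp(3*I*pi/4)   I             exp(I*pi/4)   

Spot check: chi_2(1) = zeta_8^(2*1) = zeta_8^2 = I.

Reasoning: Z/8Z is abelian, so all 8 irreducible complex representations are 1-dimensional. They are given by chi_k(m) = zeta_8^(k*m) for k = 0,...,7. Row orthogonality: sum_m chi_k(m) conj(chi_l(m)) = 8 * [k = l].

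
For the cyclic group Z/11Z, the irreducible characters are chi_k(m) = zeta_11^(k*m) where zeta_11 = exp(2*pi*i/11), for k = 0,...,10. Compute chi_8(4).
chi_8(4) = zeta_11^32 = exp(-2*I*pi/11)

Details: chi_8(4) = zeta_11^(8*4) = zeta_11^32. Since zeta_11^11 = 1, this equals zeta_11^10 = exp(2*pi*i*10/11) = exp(-2*I*pi/11).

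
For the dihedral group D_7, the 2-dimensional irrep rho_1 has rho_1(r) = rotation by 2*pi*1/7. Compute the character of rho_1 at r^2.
chi_{rho_1}(r^2) = 2*cos(2*pi*1*2/7) = -2*cos(3*pi/7)

Proof sketch: rho_1(r^2) is rotation by angle 2*pi*1*2/7, whose trace is 2*cos(2*pi*1*2/7) = -2*cos(3*pi/7).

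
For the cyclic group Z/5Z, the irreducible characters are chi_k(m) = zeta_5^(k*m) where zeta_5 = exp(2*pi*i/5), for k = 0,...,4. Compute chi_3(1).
chi_3(1) = zeta_5^3 = exp(-4*I*pi/5)

Derivation: chi_3(1) = zeta_5^(3*1) = zeta_5^3. Since zeta_5^5 = 1, this equals zeta_5^3 = exp(2*pi*i*3/5) = exp(-4*I*pi/5).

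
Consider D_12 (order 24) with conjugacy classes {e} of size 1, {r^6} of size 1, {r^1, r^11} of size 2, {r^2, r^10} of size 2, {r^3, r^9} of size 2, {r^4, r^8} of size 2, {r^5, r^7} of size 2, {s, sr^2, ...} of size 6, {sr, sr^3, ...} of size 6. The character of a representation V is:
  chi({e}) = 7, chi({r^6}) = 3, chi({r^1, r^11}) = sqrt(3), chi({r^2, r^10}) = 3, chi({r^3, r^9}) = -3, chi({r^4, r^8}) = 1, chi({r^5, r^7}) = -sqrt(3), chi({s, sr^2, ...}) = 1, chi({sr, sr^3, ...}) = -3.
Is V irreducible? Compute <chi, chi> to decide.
Not irreducible (reducible): <chi, chi> = 7 > 1.

Justification: <chi, chi> = (1/|G|) sum_C |C| * |chi(C)|^2 = (1/24)[1*|7|^2 + 1*|3|^2 + 2*|sqrt(3)|^2 + 2*|3|^2 + 2*|-3|^2 + 2*|1|^2 + 2*|-sqrt(3)|^2 + 6*|1|^2 + 6*|-3|^2]
  = (1/24)[(49) + (9) + (6) + (18) + (18) + (2) + (6) + (6) + (54)] = 168/24 = 7.
A character is irreducible iff <chi, chi> = 1, so this representation is reducible.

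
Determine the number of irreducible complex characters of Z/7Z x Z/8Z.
56

The number of irreducible complex representations of a finite group equals its number of conjugacy classes. Z/7Z x Z/8Z is abelian of order 56, so every element is its own conjugacy class: 56 classes, so Z/7Z x Z/8Z (order 56) has exactly 56 irreducible complex representations.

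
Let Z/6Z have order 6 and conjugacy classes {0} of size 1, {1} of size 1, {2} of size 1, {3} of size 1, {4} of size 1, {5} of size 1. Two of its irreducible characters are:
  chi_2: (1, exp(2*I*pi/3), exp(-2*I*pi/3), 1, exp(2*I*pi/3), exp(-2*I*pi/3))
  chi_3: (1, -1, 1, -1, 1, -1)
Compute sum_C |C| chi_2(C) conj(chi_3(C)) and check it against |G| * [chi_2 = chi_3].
Sum = 0; so <chi_2, chi_3> = 0 (distinct irreducibles are orthogonal).

Solution. Compute term by term over conjugacy classes (|C| * chi_2(C) * conj(chi_3(C))):
  1*(1)*conj(1) + 1*(exp(2*I*pi/3))*conj(-1) + 1*(exp(-2*I*pi/3))*conj(1) + 1*(1)*conj(-1) + 1*(exp(2*I*pi/3))*conj(1) + 1*(exp(-2*I*pi/3))*conj(-1)
  = (1) + (-exp(2*I*pi/3)) + (exp(-2*I*pi/3)) + (-1) + (exp(2*I*pi/3)) + (-exp(-2*I*pi/3))
  = 0.
(Exp terms are combined using exp(i*s)*conj(exp(i*t)) = exp(i*(s-t)), and sums of them are collapsed using the identity that for every m > 1 the m distinct m-th roots of unity sum to 0, e.g. 1 + exp(2*I*pi/3) + exp(-2*I*pi/3) = 0.)
Dividing by |G| = 6 gives 0/6 = 0, matching the row-orthogonality relation <chi_2, chi_3> = [chi_2 = chi_3].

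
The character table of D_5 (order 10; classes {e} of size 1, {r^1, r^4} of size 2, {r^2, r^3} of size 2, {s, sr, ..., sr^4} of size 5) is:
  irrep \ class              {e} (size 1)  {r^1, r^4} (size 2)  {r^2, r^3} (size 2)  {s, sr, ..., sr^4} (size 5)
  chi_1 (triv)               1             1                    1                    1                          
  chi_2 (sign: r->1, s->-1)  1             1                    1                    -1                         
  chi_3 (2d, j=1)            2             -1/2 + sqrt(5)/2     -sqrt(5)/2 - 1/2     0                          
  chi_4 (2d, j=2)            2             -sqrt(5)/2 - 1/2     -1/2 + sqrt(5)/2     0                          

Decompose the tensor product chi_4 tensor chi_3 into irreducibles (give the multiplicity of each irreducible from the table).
chi_4 tensor chi_3 = chi_3 + chi_4 (all other irreducibles have multiplicity 0).

Argument: The character of a tensor product is the pointwise product (chi_4 * chi_3)(C) = chi_4(C) * chi_3(C):
  {e}: (2)*(2), {r^1, r^4}: (-sqrt(5)/2 - 1/2)*(-1/2 + sqrt(5)/2), {r^2, r^3}: (-1/2 + sqrt(5)/2)*(-sqrt(5)/2 - 1/2), {s, sr, ..., sr^4}: (0)*(0)
so (chi_4 * chi_3) takes values
  {e} -> 4, {r^1, r^4} -> -1, {r^2, r^3} -> -1, {s, sr, ..., sr^4} -> 0.
Now take the inner product of this character with each irreducible chi from the table, <chi_4*chi_3, chi> = (1/10) sum_C |C| (chi_4*chi_3)(C) conj(chi(C)):
  <chi_4*chi_3, chi_1> = (1/10)[1*(4)*conj(1) + 2*(-1)*conj(1) + 2*(-1)*conj(1) + 5*(0)*conj(1)]
      = (1/10)[(4) + (-2) + (-2) + (0)] = 0/10 = 0
  <chi_4*chi_3, chi_2> = (1/10)[1*(4)*conj(1) + 2*(-1)*conj(1) + 2*(-1)*conj(1) + 5*(0)*conj(-1)]
      = (1/10)[(4) + (-2) + (-2) + (0)] = 0/10 = 0
  <chi_4*chi_3, chi_3> = (1/10)[1*(4)*conj(2) + 2*(-1)*conj(-1/2 + sqrt(5)/2) + 2*(-1)*conj(-sqrt(5)/2 - 1/2) + 5*(0)*conj(0)]
      = (1/10)[(8) + (1 - sqrt(5)) + (1 + sqrt(5)) + (0)] = 10/10 = 1
  <chi_4*chi_3, chi_4> = (1/10)[1*(4)*conj(2) + 2*(-1)*conj(-sqrt(5)/2 - 1/2) + 2*(-1)*conj(-1/2 + sqrt(5)/2) + 5*(0)*conj(0)]
      = (1/10)[(8) + (1 + sqrt(5)) + (1 - sqrt(5)) + (0)] = 10/10 = 1
Hence the multiplicities are chi_3: 1, chi_4: 1. Dimension check: dim(chi_4)*dim(chi_3) = 2*2 = 4 and sum (mult * dim) = 1*2 + 1*2 = 4.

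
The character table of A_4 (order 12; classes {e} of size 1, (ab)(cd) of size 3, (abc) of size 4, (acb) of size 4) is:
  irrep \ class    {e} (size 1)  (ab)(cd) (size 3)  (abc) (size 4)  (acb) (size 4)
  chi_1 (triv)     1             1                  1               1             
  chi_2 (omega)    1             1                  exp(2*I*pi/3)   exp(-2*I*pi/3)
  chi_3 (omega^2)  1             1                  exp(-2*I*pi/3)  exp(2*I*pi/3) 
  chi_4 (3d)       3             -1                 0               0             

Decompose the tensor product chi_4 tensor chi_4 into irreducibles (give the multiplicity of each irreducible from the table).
chi_4 tensor chi_4 = chi_1 + chi_2 + chi_3 + 2*chi_4 (all other irreducibles have multiplicity 0).

Solution. The character of a tensor product is the pointwise product (chi_4 * chi_4)(C) = chi_4(C) * chi_4(C):
  {e}: (3)*(3), (ab)(cd): (-1)*(-1), (abc): (0)*(0), (acb): (0)*(0)
so (chi_4 * chi_4) takes values
  {e} -> 9, (ab)(cd) -> 1, (abc) -> 0, (acb) -> 0.
Now take the inner product of this character with each irreducible chi from the table, <chi_4*chi_4, chi> = (1/12) sum_C |C| (chi_4*chi_4)(C) conj(chi(C)):
  <chi_4*chi_4, chi_1> = (1/12)[1*(9)*conj(1) + 3*(1)*conj(1) + 4*(0)*conj(1) + 4*(0)*conj(1)]
      = (1/12)[(9) + (3) + (0) + (0)] = 12/12 = 1
  <chi_4*chi_4, chi_2> = (1/12)[1*(9)*conj(1) + 3*(1)*conj(1) + 4*(0)*conj(exp(2*I*pi/3)) + 4*(0)*conj(exp(-2*I*pi/3))]
      = (1/12)[(9) + (3) + (0) + (0)] = 12/12 = 1
  <chi_4*chi_4, chi_3> = (1/12)[1*(9)*conj(1) + 3*(1)*conj(1) + 4*(0)*conj(exp(-2*I*pi/3)) + 4*(0)*conj(exp(2*I*pi/3))]
      = (1/12)[(9) + (3) + (0) + (0)] = 12/12 = 1
  <chi_4*chi_4, chi_4> = (1/12)[1*(9)*conj(3) + 3*(1)*conj(-1) + 4*(0)*conj(0) + 4*(0)*conj(0)]
      = (1/12)[(27) + (-3) + (0) + (0)] = 24/12 = 2
(Exp terms are combined using exp(i*s)*conj(exp(i*t)) = exp(i*(s-t)), and sums of them are collapsed using the identity that for every m > 1 the m distinct m-th roots of unity sum to 0, e.g. 1 + exp(2*I*pi/3) + exp(-2*I*pi/3) = 0.)
Hence the multiplicities are chi_1: 1, chi_2: 1, chi_3: 1, chi_4: 2. Dimension check: dim(chi_4)*dim(chi_4) = 3*3 = 9 and sum (mult * dim) = 1*1 + 1*1 + 1*1 + 2*3 = 9.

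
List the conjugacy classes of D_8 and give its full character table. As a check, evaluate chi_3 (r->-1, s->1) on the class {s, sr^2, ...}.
Conjugacy classes: {e} of size 1, {r^4} of size 1, {r^1, r^7} of size 2, {r^2, r^6} of size 2, {r^3, r^5} of size 2, {s, sr^2, ...} of size 4, {sr, sr^3, ...} of size 4.
Character table:
  irrep \ class              {e} (size 1)  {r^4} (size 1)  {r^1, r^7} (size 2)  {r^2, r^6} (size 2)  {r^3, r^5} (size 2)  {s, sr^2, ...} (size 4)  {sr, sr^3, ...} (size 4)
  chi_1 (triv)               1             1               1                    1                    1                    1                        1                       
  chi_2 (sign: r->1, s->-1)  1             1               1                    1                    1                    -1                       -1                      
  chi_3 (r->-1, s->1)        1             1               -1                   1                    -1                   1                        -1                      
  chi_4 (r->-1, s->-1)       1             1               -1                   1                    -1                   -1                       1                       
  chi_5 (2d, j=1)            2             -2              sqrt(2)              0                    -sqrt(2)             0                        0                       
  chi_6 (2d, j=2)            2             2               0                    -2                   0                    0                        0                       
  chi_7 (2d, j=3)            2             -2              -sqrt(2)             0                    sqrt(2)              0                        0                       

Spot check: chi_3 (r->-1, s->1) on {s, sr^2, ...} = 1.

Reasoning: D_8 has order 2*8 = 16 with 7 conjugacy classes, hence 7 irreducibles. Sum of squared dims 1 + 1 + 1 + 1 + 4 + 4 + 4 = 16 = |G|. Linear characters come from the abelianisation; the 2-dimensional irreps have character r^k -> 2*cos(2*pi*j*k/8), reflections -> 0.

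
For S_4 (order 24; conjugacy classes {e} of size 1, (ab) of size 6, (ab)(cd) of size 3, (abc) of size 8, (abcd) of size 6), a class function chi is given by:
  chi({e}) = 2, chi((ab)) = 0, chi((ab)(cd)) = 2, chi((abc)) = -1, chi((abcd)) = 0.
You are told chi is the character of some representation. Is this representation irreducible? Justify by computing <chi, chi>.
Irreducible: <chi, chi> = 1.

Derivation: <chi, chi> = (1/|G|) sum_C |C| * |chi(C)|^2 = (1/24)[1*|2|^2 + 6*|0|^2 + 3*|2|^2 + 8*|-1|^2 + 6*|0|^2]
  = (1/24)[(4) + (0) + (12) + (8) + (0)] = 24/24 = 1.
A character is irreducible iff <chi, chi> = 1, so this representation is irreducible.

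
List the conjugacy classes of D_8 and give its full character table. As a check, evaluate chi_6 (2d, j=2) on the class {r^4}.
Conjugacy classes: {e} of size 1, {r^4} of size 1, {r^1, r^7} of size 2, {r^2, r^6} of size 2, {r^3, r^5} of size 2, {s, sr^2, ...} of size 4, {sr, sr^3, ...} of size 4.
Character table:
  irrep \ class              {e} (size 1)  {r^4} (size 1)  {r^1, r^7} (size 2)  {r^2, r^6} (size 2)  {r^3, r^5} (size 2)  {s, sr^2, ...} (size 4)  {sr, sr^3, ...} (size 4)
  chi_1 (triv)               1             1               1                    1                    1                    1                        1                       
  chi_2 (sign: r->1, s->-1)  1             1               1                    1                    1                    -1                       -1                      
  chi_3 (r->-1, s->1)        1             1               -1                   1                    -1                   1                        -1                      
  chi_4 (r->-1, s->-1)       1             1               -1                   1                    -1                   -1                       1                       
  chi_5 (2d, j=1)            2             -2              sqrt(2)              0                    -sqrt(2)             0                        0                       
  chi_6 (2d, j=2)            2             2               0                    -2                   0                    0                        0                       
  chi_7 (2d, j=3)            2             -2              -sqrt(2)             0                    sqrt(2)              0                        0                       

Spot check: chi_6 (2d, j=2) on {r^4} = 2.

Why: D_8 has order 2*8 = 16 with 7 conjugacy classes, hence 7 irreducibles. Sum of squared dims 1 + 1 + 1 + 1 + 4 + 4 + 4 = 16 = |G|. Linear characters come from the abelianisation; the 2-dimensional irreps have character r^k -> 2*cos(2*pi*j*k/8), reflections -> 0.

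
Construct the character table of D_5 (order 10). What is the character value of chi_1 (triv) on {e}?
Conjugacy classes: {e} of size 1, {r^1, r^4} of size 2, {r^2, r^3} of size 2, {s, sr, ..., sr^4} of size 5.
Character table:
  irrep \ class              {e} (size 1)  {r^1, r^4} (size 2)  {r^2, r^3} (size 2)  {s, sr, ..., sr^4} (size 5)
  chi_1 (triv)               1             1                    1                    1                          
  chi_2 (sign: r->1, s->-1)  1             1                    1                    -1                         
  chi_3 (2d, j=1)            2             -1/2 + sqrt(5)/2     -sqrt(5)/2 - 1/2     0                          
  chi_4 (2d, j=2)            2             -sqrt(5)/2 - 1/2     -1/2 + sqrt(5)/2     0                          

Spot check: chi_1 (triv) on {e} = 1.

Why: D_5 has order 2*5 = 10 with 4 conjugacy classes, hence 4 irreducibles. Sum of squared dims 1 + 1 + 4 + 4 = 10 = |G|. Linear characters come from the abelianisation; the 2-dimensional irreps have character r^k -> 2*cos(2*pi*j*k/5), reflections -> 0.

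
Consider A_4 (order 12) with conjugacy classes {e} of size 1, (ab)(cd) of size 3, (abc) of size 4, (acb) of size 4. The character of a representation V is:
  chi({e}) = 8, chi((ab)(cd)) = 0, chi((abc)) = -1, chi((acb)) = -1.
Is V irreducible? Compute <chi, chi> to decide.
Not irreducible (reducible): <chi, chi> = 6 > 1.

Working: <chi, chi> = (1/|G|) sum_C |C| * |chi(C)|^2 = (1/12)[1*|8|^2 + 3*|0|^2 + 4*|-1|^2 + 4*|-1|^2]
  = (1/12)[(64) + (0) + (4) + (4)] = 72/12 = 6.
(Exp terms are combined using exp(i*s)*conj(exp(i*t)) = exp(i*(s-t)), and sums of them are collapsed using the identity that for every m > 1 the m distinct m-th roots of unity sum to 0, e.g. 1 + exp(2*I*pi/3) + exp(-2*I*pi/3) = 0.)
A character is irreducible iff <chi, chi> = 1, so this representation is reducible.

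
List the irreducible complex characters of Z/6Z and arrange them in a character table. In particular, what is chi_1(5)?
Character table of Z/6Z (irreps indexed chi_0,...,chi_5 with chi_k(m) = zeta_6^(k*m), zeta_6 = exp(2*pi*i/6)):
  irrep \ class  {0} (size 1)  {1} (size 1)    {2} (size 1)    {3} (size 1)  {4} (size 1)    {5} (size 1)  
  chi_0          1             1               1               1             1               1             
  chi_1          1             exp(I*pi/3)     exp(2*I*pi/3)   -1            exp(-2*I*pi/3)  exp(-I*pi/3)  
  chi_2          1             exp(2*I*pi/3)   exp(-2*I*pi/3)  1             exp(2*I*pi/3)   exp(-2*I*pi/3)
  chi_3          1             -1              1               -1            1               -1            
  chi_4          1             exp(-2*I*pi/3)  exp(2*I*pi/3)   1             exp(-2*I*pi/3)  exp(2*I*pi/3) 
  chi_5          1             exp(-I*pi/3)    exp(-2*I*pi/3)  -1            exp(2*I*pi/3)   exp(I*pi/3)   

Spot check: chi_1(5) = zeta_6^(1*5) = zeta_6^5 = exp(-I*pi/3).

Why: Z/6Z is abelian, so all 6 irreducible complex representations are 1-dimensional. They are given by chi_k(m) = zeta_6^(k*m) for k = 0,...,5. Row orthogonality: sum_m chi_k(m) conj(chi_l(m)) = 6 * [k = l].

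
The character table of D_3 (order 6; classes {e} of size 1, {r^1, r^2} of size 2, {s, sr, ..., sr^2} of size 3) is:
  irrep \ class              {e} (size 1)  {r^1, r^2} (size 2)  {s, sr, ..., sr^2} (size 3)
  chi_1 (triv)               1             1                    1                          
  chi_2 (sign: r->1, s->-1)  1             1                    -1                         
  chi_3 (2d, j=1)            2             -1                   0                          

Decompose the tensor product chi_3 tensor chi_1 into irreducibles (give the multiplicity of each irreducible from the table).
chi_3 tensor chi_1 = chi_3 (all other irreducibles have multiplicity 0).

Derivation: The character of a tensor product is the pointwise product (chi_3 * chi_1)(C) = chi_3(C) * chi_1(C):
  {e}: (2)*(1), {r^1, r^2}: (-1)*(1), {s, sr, ..., sr^2}: (0)*(1)
so (chi_3 * chi_1) takes values
  {e} -> 2, {r^1, r^2} -> -1, {s, sr, ..., sr^2} -> 0.
Now take the inner product of this character with each irreducible chi from the table, <chi_3*chi_1, chi> = (1/6) sum_C |C| (chi_3*chi_1)(C) conj(chi(C)):
  <chi_3*chi_1, chi_1> = (1/6)[1*(2)*conj(1) + 2*(-1)*conj(1) + 3*(0)*conj(1)]
      = (1/6)[(2) + (-2) + (0)] = 0/6 = 0
  <chi_3*chi_1, chi_2> = (1/6)[1*(2)*conj(1) + 2*(-1)*conj(1) + 3*(0)*conj(-1)]
      = (1/6)[(2) + (-2) + (0)] = 0/6 = 0
  <chi_3*chi_1, chi_3> = (1/6)[1*(2)*conj(2) + 2*(-1)*conj(-1) + 3*(0)*conj(0)]
      = (1/6)[(4) + (2) + (0)] = 6/6 = 1
Hence the multiplicities are chi_3: 1. Dimension check: dim(chi_3)*dim(chi_1) = 2*1 = 2 and sum (mult * dim) = 1*2 = 2.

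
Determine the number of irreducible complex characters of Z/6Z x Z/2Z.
12

Explanation: The number of irreducible complex representations of a finite group equals its number of conjugacy classes. Z/6Z x Z/2Z is abelian of order 12, so every element is its own conjugacy class: 12 classes, so Z/6Z x Z/2Z (order 12) has exactly 12 irreducible complex representations.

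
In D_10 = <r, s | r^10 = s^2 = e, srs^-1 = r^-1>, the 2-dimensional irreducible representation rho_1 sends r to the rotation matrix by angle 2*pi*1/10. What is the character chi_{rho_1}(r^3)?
chi_{rho_1}(r^3) = 2*cos(2*pi*1*3/10) = 1/2 - sqrt(5)/2

rho_1(r^3) is rotation by angle 2*pi*1*3/10, whose trace is 2*cos(2*pi*1*3/10) = 1/2 - sqrt(5)/2.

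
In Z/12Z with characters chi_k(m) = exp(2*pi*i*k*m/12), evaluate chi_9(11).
chi_9(11) = zeta_12^99 = I

Solution. chi_9(11) = zeta_12^(9*11) = zeta_12^99. Since zeta_12^12 = 1, this equals zeta_12^3 = exp(2*pi*i*3/12) = I.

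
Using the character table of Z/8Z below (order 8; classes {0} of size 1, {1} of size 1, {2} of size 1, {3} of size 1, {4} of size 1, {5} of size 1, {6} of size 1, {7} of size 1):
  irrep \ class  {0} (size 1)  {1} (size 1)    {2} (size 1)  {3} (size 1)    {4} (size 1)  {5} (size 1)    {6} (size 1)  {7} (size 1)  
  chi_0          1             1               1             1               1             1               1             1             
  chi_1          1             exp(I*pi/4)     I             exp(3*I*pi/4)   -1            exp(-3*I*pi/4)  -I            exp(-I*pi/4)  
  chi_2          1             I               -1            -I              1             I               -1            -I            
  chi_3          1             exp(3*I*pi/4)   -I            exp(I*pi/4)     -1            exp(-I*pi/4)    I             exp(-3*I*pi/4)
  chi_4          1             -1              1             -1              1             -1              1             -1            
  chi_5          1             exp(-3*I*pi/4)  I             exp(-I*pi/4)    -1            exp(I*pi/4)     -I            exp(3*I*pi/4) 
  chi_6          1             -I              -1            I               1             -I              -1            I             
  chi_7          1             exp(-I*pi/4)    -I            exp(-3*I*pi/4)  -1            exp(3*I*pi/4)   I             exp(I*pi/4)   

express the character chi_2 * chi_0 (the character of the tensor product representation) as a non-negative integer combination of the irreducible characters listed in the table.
chi_2 tensor chi_0 = chi_2 (all other irreducibles have multiplicity 0).

Justification: The character of a tensor product is the pointwise product (chi_2 * chi_0)(C) = chi_2(C) * chi_0(C):
  {0}: (1)*(1), {1}: (I)*(1), {2}: (-1)*(1), {3}: (-I)*(1), {4}: (1)*(1), {5}: (I)*(1), {6}: (-1)*(1), {7}: (-I)*(1)
so (chi_2 * chi_0) takes values
  {0} -> 1, {1} -> I, {2} -> -1, {3} -> -I, {4} -> 1, {5} -> I, {6} -> -1, {7} -> -I.
Now take the inner product of this character with each irreducible chi from the table, <chi_2*chi_0, chi> = (1/8) sum_C |C| (chi_2*chi_0)(C) conj(chi(C)):
  <chi_2*chi_0, chi_0> = (1/8)[1*(1)*conj(1) + 1*(I)*conj(1) + 1*(-1)*conj(1) + 1*(-I)*conj(1) + 1*(1)*conj(1) + 1*(I)*conj(1) + 1*(-1)*conj(1) + 1*(-I)*conj(1)]
      = (1/8)[(1) + (I) + (-1) + (-I) + (1) + (I) + (-1) + (-I)] = 0/8 = 0
  <chi_2*chi_0, chi_1> = (1/8)[1*(1)*conj(1) + 1*(I)*conj(exp(I*pi/4)) + 1*(-1)*conj(I) + 1*(-I)*conj(exp(3*I*pi/4)) + 1*(1)*conj(-1) + 1*(I)*conj(exp(-3*I*pi/4)) + 1*(-1)*conj(-I) + 1*(-I)*conj(exp(-I*pi/4))]
      = (1/8)[(1) + (exp(I*pi/4)) + (I) + (-exp(-I*pi/4)) + (-1) + (exp(-3*I*pi/4)) + (-I) + (-exp(3*I*pi/4))] = 0/8 = 0
  <chi_2*chi_0, chi_2> = (1/8)[1*(1)*conj(1) + 1*(I)*conj(I) + 1*(-1)*conj(-1) + 1*(-I)*conj(-I) + 1*(1)*conj(1) + 1*(I)*conj(I) + 1*(-1)*conj(-1) + 1*(-I)*conj(-I)]
      = (1/8)[(1) + (1) + (1) + (1) + (1) + (1) + (1) + (1)] = 8/8 = 1
  <chi_2*chi_0, chi_3> = (1/8)[1*(1)*conj(1) + 1*(I)*conj(exp(3*I*pi/4)) + 1*(-1)*conj(-I) + 1*(-I)*conj(exp(I*pi/4)) + 1*(1)*conj(-1) + 1*(I)*conj(exp(-I*pi/4)) + 1*(-1)*conj(I) + 1*(-I)*conj(exp(-3*I*pi/4))]
      = (1/8)[(1) + (exp(-I*pi/4)) + (-I) + (-exp(I*pi/4)) + (-1) + (exp(3*I*pi/4)) + (I) + (-exp(-3*I*pi/4))] = 0/8 = 0
  <chi_2*chi_0, chi_4> = (1/8)[1*(1)*conj(1) + 1*(I)*conj(-1) + 1*(-1)*conj(1) + 1*(-I)*conj(-1) + 1*(1)*conj(1) + 1*(I)*conj(-1) + 1*(-1)*conj(1) + 1*(-I)*conj(-1)]
      = (1/8)[(1) + (-I) + (-1) + (I) + (1) + (-I) + (-1) + (I)] = 0/8 = 0
  <chi_2*chi_0, chi_5> = (1/8)[1*(1)*conj(1) + 1*(I)*conj(exp(-3*I*pi/4)) + 1*(-1)*conj(I) + 1*(-I)*conj(exp(-I*pi/4)) + 1*(1)*conj(-1) + 1*(I)*conj(exp(I*pi/4)) + 1*(-1)*conj(-I) + 1*(-I)*conj(exp(3*I*pi/4))]
      = (1/8)[(1) + (exp(-3*I*pi/4)) + (I) + (-exp(3*I*pi/4)) + (-1) + (exp(I*pi/4)) + (-I) + (-exp(-I*pi/4))] = 0/8 = 0
  <chi_2*chi_0, chi_6> = (1/8)[1*(1)*conj(1) + 1*(I)*conj(-I) + 1*(-1)*conj(-1) + 1*(-I)*conj(I) + 1*(1)*conj(1) + 1*(I)*conj(-I) + 1*(-1)*conj(-1) + 1*(-I)*conj(I)]
      = (1/8)[(1) + (-1) + (1) + (-1) + (1) + (-1) + (1) + (-1)] = 0/8 = 0
  <chi_2*chi_0, chi_7> = (1/8)[1*(1)*conj(1) + 1*(I)*conj(exp(-I*pi/4)) + 1*(-1)*conj(-I) + 1*(-I)*conj(exp(-3*I*pi/4)) + 1*(1)*conj(-1) + 1*(I)*conj(exp(3*I*pi/4)) + 1*(-1)*conj(I) + 1*(-I)*conj(exp(I*pi/4))]
      = (1/8)[(1) + (exp(3*I*pi/4)) + (-I) + (-exp(-3*I*pi/4)) + (-1) + (exp(-I*pi/4)) + (I) + (-exp(I*pi/4))] = 0/8 = 0
(Exp terms are combined using exp(i*s)*conj(exp(i*t)) = exp(i*(s-t)), and sums of them are collapsed using the identity that for every m > 1 the m distinct m-th roots of unity sum to 0, e.g. 1 + exp(2*I*pi/3) + exp(-2*I*pi/3) = 0.)
Hence the multiplicities are chi_2: 1. Dimension check: dim(chi_2)*dim(chi_0) = 1*1 = 1 and sum (mult * dim) = 1*1 = 1.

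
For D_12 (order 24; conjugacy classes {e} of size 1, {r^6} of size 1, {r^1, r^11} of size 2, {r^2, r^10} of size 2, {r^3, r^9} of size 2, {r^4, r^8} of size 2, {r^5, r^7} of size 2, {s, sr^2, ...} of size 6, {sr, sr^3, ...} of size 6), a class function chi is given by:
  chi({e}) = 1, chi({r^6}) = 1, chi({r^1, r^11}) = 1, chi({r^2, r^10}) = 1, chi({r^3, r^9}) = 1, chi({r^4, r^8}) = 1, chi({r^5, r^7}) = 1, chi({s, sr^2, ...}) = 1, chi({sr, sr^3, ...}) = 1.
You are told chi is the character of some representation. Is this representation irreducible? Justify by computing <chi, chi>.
Irreducible: <chi, chi> = 1.

Why: <chi, chi> = (1/|G|) sum_C |C| * |chi(C)|^2 = (1/24)[1*|1|^2 + 1*|1|^2 + 2*|1|^2 + 2*|1|^2 + 2*|1|^2 + 2*|1|^2 + 2*|1|^2 + 6*|1|^2 + 6*|1|^2]
  = (1/24)[(1) + (1) + (2) + (2) + (2) + (2) + (2) + (6) + (6)] = 24/24 = 1.
A character is irreducible iff <chi, chi> = 1, so this representation is irreducible.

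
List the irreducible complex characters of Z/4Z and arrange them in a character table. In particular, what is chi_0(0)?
Character table of Z/4Z (irreps indexed chi_0,...,chi_3 with chi_k(m) = zeta_4^(k*m), zeta_4 = exp(2*pi*i/4)):
  irrep \ class  {0} (size 1)  {1} (size 1)  {2} (size 1)  {3} (size 1)
  chi_0          1             1             1             1           
  chi_1          1             I             -1            -I          
  chi_2          1             -1            1             -1          
  chi_3          1             -I            -1            I           

Spot check: chi_0(0) = zeta_4^(0*0) = zeta_4^0 = 1.

Solution. Z/4Z is abelian, so all 4 irreducible complex representations are 1-dimensional. They are given by chi_k(m) = zeta_4^(k*m) for k = 0,...,3. Row orthogonality: sum_m chi_k(m) conj(chi_l(m)) = 4 * [k = l].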